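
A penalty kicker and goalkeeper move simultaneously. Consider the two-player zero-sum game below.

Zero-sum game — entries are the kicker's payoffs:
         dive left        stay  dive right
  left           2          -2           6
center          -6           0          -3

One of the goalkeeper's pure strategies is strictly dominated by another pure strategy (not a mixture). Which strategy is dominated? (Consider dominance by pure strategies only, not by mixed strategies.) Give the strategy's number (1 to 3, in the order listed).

The goalkeeper prefers columns that give the kicker less. Compare dive right with dive left: 2 < 6, -6 < -3.
So dive left strictly dominates dive right for the goalkeeper; dive right is strictly dominated.

3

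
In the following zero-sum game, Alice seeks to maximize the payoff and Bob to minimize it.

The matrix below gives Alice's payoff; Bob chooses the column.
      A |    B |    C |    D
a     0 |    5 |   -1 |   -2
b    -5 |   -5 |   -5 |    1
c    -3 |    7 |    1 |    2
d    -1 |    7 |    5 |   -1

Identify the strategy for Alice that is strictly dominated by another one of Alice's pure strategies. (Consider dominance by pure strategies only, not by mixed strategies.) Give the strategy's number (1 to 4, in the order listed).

2

Compare b with c: -3 > -5, 7 > -5, 1 > -5, 2 > 1.
So c strictly dominates b for Alice; b is strictly dominated.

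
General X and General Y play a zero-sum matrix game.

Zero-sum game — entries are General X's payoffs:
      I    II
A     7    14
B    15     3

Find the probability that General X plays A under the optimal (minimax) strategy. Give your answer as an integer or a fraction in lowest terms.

Row minima are 7 and 3, so General X's maximin is 7; column maxima are 15 and 14, so General Y's minimax is 14. These differ, so the equilibrium is in mixed strategies.
Let General X play A with probability p. General Y is indifferent when 7p + 15(1−p) = 14p + 3(1−p), giving p = 12/19.

12/19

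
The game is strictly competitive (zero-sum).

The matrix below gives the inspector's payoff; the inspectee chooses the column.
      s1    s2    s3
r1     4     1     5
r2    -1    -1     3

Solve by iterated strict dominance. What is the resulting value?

Row r2 is strictly dominated by row r1 (4>-1, 1>-1, 5>3); eliminate r2.
Column s1 is strictly dominated by s2 for the inspectee (1<4); eliminate s1.
Column s3 is strictly dominated by s2 for the inspectee (1<5); eliminate s3.
Only (r1, s2) remains, with payoff 1.

1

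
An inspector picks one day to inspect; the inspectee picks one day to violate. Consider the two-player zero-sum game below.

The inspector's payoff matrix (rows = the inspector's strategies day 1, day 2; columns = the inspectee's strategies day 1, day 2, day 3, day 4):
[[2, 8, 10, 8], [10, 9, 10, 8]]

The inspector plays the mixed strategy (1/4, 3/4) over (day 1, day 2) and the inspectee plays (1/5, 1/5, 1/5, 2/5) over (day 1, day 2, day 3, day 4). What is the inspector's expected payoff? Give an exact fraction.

Against (1/5, 1/5, 1/5, 2/5), each row's expected payoff is day 1: 36/5; day 2: 9.
Taking the (1/4, 3/4)-weighted average: (1/4)·(36/5) + (3/4)·(9) = 171/20.

171/20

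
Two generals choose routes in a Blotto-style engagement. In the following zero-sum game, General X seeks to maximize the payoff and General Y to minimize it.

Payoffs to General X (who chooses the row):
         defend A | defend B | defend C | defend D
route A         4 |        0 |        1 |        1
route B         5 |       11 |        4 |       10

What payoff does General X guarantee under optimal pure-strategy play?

Row minima: 0, 4 → General X's maximin is 4.
Column maxima: 5, 11, 4, 10 → General Y's minimax is 4.
They coincide at (route B, defend C), so the value is 4.

4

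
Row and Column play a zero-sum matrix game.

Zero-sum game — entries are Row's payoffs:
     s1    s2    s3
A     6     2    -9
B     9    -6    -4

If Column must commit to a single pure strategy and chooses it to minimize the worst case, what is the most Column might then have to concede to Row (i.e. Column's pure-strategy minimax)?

-4

The worst case (largest entry) in each column is s1: 9, s2: 2, s3: -4.
The best (smallest) of these is -4.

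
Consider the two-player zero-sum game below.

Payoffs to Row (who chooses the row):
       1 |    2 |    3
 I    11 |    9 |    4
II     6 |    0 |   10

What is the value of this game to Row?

6

Column 1 is strictly dominated by 2 for Column (it gives Row more in every row).
The remaining 2×2 game on (I, II) × (2, 3) has no saddle point. Let Row play I with probability p; indifference gives 9p = 4p + 10(1−p), so p = 2/3.
Similarly Column's optimal q on 2 is 2/5, and the value is 9·(2/5) + (4)·(3/5) = 6.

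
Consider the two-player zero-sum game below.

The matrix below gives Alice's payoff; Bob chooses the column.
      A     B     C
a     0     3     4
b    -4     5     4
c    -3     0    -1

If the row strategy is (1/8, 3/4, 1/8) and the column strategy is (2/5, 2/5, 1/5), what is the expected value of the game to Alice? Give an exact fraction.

Against (2/5, 2/5, 1/5), each row's expected payoff is a: 2; b: 6/5; c: -7/5.
Taking the (1/8, 3/4, 1/8)-weighted average: (1/8)·(2) + (3/4)·(6/5) + (1/8)·(-7/5) = 39/40.

39/40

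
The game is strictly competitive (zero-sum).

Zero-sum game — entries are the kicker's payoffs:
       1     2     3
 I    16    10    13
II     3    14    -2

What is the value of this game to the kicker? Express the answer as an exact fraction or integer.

Column 1 is strictly dominated by 3 for the goalkeeper (it gives the kicker more in every row).
The remaining 2×2 game on (I, II) × (2, 3) has no saddle point. Let the kicker play I with probability p; indifference gives 10p + 14(1−p) = 13p − 2(1−p), so p = 16/19.
Similarly the goalkeeper's optimal q on 2 is 15/19, and the value is 10·(15/19) + (13)·(4/19) = 202/19.

202/19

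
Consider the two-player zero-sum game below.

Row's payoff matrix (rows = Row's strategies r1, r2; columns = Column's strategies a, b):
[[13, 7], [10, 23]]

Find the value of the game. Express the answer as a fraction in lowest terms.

Row minima are 7 and 10, so Row's maximin is 10; column maxima are 13 and 23, so Column's minimax is 13. These differ, so the equilibrium is in mixed strategies.
Let Row play r1 with probability p. Column is indifferent when 13p + 10(1−p) = 7p + 23(1−p), giving p = 13/19.
Let Column play a with probability q. Row is indifferent when 13q + 7(1−q) = 10q + 23(1−q), giving q = 16/19.
The value is 13·(16/19) + (7)·(3/19) = 229/19.

229/19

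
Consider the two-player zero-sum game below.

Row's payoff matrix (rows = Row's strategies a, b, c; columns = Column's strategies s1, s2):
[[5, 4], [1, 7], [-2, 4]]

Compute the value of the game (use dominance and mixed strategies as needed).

31/7

Row c is strictly dominated by row b, so Row never plays it.
The remaining 2×2 game on (a, b) × (s1, s2) has no saddle point. Let Row play a with probability p; indifference gives 5p + (1−p) = 4p + 7(1−p), so p = 6/7.
Similarly Column's optimal q on s1 is 3/7, and the value is 5·(3/7) + (4)·(4/7) = 31/7.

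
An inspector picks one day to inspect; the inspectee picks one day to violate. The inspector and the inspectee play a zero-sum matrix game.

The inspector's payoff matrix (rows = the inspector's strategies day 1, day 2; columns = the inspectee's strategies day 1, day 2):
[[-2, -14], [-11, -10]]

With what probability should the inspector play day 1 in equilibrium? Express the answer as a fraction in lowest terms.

1/13

Row minima are -14 and -11, so the inspector's maximin is -11; column maxima are -2 and -10, so the inspectee's minimax is -10. These differ, so the equilibrium is in mixed strategies.
Let the inspector play day 1 with probability p. The inspectee is indifferent when −2p − 11(1−p) = −14p − 10(1−p), giving p = 1/13.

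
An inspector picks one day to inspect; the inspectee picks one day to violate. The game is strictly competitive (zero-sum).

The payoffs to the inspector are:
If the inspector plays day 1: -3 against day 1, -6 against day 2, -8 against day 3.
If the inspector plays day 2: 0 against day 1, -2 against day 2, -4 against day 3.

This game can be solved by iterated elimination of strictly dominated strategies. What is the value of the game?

-4

Row day 1 is strictly dominated by row day 2 (0>-3, -2>-6, -4>-8); eliminate day 1.
Column day 2 is strictly dominated by day 3 for the inspectee (-4<-2); eliminate day 2.
Column day 1 is strictly dominated by day 3 for the inspectee (-4<0); eliminate day 1.
Only (day 2, day 3) remains, with payoff -4.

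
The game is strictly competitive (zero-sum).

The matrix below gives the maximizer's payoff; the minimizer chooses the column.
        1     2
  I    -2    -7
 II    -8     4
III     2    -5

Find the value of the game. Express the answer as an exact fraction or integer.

-32/19

Row I is strictly dominated by row III, so the maximizer never plays it.
The remaining 2×2 game on (II, III) × (1, 2) has no saddle point. Let the maximizer play II with probability p; indifference gives −8p + 2(1−p) = 4p − 5(1−p), so p = 7/19.
Similarly the minimizer's optimal q on 1 is 9/19, and the value is -8·(9/19) + (4)·(10/19) = -32/19.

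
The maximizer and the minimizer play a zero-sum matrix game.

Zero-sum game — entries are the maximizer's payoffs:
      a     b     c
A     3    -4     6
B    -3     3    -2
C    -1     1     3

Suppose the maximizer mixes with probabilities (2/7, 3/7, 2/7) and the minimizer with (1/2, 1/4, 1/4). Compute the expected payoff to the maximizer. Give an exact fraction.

Against (1/2, 1/4, 1/4), each row's expected payoff is A: 2; B: -5/4; C: 1/2.
Taking the (2/7, 3/7, 2/7)-weighted average: (2/7)·(2) + (3/7)·(-5/4) + (2/7)·(1/2) = 5/28.

5/28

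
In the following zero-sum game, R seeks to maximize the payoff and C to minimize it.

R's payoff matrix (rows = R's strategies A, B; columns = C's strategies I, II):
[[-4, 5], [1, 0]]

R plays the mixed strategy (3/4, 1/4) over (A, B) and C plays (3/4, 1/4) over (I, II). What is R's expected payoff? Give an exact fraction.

Against (3/4, 1/4), each row's expected payoff is A: -7/4; B: 3/4.
Taking the (3/4, 1/4)-weighted average: (3/4)·(-7/4) + (1/4)·(3/4) = -9/8.

-9/8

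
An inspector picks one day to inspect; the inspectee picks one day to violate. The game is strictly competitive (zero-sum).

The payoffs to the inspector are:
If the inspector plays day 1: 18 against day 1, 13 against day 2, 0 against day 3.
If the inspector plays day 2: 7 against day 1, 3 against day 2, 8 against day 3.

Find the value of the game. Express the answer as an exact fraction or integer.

52/9

Column day 1 is strictly dominated by day 2 for the inspectee (it gives the inspector more in every row).
The remaining 2×2 game on (day 1, day 2) × (day 2, day 3) has no saddle point. Let the inspector play day 1 with probability p; indifference gives 13p + 3(1−p) = 8(1−p), so p = 5/18.
Similarly the inspectee's optimal q on day 2 is 4/9, and the value is 13·(4/9) + (0)·(5/9) = 52/9.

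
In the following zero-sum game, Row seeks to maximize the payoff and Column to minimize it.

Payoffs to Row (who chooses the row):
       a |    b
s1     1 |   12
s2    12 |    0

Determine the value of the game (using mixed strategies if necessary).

Row minima are 1 and 0, so Row's maximin is 1; column maxima are 12 and 12, so Column's minimax is 12. These differ, so the equilibrium is in mixed strategies.
Let Row play s1 with probability p. Column is indifferent when p + 12(1−p) = 12p, giving p = 12/23.
Let Column play a with probability q. Row is indifferent when q + 12(1−q) = 12q, giving q = 12/23.
The value is 1·(12/23) + (12)·(11/23) = 144/23.

144/23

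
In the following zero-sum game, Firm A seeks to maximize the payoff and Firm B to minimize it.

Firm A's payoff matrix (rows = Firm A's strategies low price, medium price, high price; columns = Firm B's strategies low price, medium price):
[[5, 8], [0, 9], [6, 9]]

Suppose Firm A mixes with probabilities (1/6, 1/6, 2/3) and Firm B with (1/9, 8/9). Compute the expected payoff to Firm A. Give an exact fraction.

151/18

Against (1/9, 8/9), each row's expected payoff is low price: 23/3; medium price: 8; high price: 26/3.
Taking the (1/6, 1/6, 2/3)-weighted average: (1/6)·(23/3) + (1/6)·(8) + (2/3)·(26/3) = 151/18.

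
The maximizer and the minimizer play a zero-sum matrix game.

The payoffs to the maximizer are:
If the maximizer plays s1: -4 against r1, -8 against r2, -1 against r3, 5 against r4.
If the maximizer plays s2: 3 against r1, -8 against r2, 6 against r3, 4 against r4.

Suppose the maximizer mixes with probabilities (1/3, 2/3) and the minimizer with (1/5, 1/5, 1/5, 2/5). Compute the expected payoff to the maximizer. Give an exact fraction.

1

Against (1/5, 1/5, 1/5, 2/5), each row's expected payoff is s1: -3/5; s2: 9/5.
Taking the (1/3, 2/3)-weighted average: (1/3)·(-3/5) + (2/3)·(9/5) = 1.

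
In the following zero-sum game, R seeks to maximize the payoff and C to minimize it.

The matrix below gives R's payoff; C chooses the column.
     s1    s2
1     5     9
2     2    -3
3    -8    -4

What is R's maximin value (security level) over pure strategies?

5

The worst-case payoff for each row is 1: 5, 2: -3, 3: -8.
The best of these is 5.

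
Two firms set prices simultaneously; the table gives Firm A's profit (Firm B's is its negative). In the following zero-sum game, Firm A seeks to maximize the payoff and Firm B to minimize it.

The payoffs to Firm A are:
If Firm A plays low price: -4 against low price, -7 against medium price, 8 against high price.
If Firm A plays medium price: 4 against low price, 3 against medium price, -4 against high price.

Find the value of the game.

Column low price is strictly dominated by medium price for Firm B (it gives Firm A more in every row).
The remaining 2×2 game on (low price, medium price) × (medium price, high price) has no saddle point. Let Firm A play low price with probability p; indifference gives −7p + 3(1−p) = 8p − 4(1−p), so p = 7/22.
Similarly Firm B's optimal q on medium price is 6/11, and the value is -7·(6/11) + (8)·(5/11) = -2/11.

-2/11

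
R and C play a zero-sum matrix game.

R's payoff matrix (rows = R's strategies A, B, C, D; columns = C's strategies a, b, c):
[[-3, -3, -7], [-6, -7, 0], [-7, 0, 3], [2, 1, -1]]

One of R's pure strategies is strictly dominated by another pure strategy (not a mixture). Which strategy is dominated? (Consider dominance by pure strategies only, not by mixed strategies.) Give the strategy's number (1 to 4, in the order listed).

Compare A with D: 2 > -3, 1 > -3, -1 > -7.
So D strictly dominates A for R; A is strictly dominated.

1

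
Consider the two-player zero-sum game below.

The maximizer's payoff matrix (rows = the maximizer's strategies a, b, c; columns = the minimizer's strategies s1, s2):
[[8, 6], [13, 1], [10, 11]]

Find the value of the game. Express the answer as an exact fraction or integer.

Row a is strictly dominated by row c, so the maximizer never plays it.
The remaining 2×2 game on (b, c) × (s1, s2) has no saddle point. Let the maximizer play b with probability p; indifference gives 13p + 10(1−p) = p + 11(1−p), so p = 1/13.
Similarly the minimizer's optimal q on s1 is 10/13, and the value is 13·(10/13) + (1)·(3/13) = 133/13.

133/13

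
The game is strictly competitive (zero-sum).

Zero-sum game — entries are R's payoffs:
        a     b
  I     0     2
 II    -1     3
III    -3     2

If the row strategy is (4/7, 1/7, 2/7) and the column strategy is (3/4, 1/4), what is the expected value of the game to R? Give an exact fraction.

Against (3/4, 1/4), each row's expected payoff is I: 1/2; II: 0; III: -7/4.
Taking the (4/7, 1/7, 2/7)-weighted average: (4/7)·(1/2) + (1/7)·(0) + (2/7)·(-7/4) = -3/14.

-3/14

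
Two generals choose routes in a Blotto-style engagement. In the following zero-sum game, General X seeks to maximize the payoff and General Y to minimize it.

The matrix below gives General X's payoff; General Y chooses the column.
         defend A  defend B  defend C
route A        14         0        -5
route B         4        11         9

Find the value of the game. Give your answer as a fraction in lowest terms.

73/12

Column defend B is strictly dominated by defend C for General Y (it gives General X more in every row).
The remaining 2×2 game on (route A, route B) × (defend A, defend C) has no saddle point. Let General X play route A with probability p; indifference gives 14p + 4(1−p) = −5p + 9(1−p), so p = 5/24.
Similarly General Y's optimal q on defend A is 7/12, and the value is 14·(7/12) + (-5)·(5/12) = 73/12.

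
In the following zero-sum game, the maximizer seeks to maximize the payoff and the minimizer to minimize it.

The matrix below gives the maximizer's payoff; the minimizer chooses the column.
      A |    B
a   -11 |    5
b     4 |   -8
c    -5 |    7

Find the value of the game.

-1/2

Row a is strictly dominated by row c, so the maximizer never plays it.
The remaining 2×2 game on (b, c) × (A, B) has no saddle point. Let the maximizer play b with probability p; indifference gives 4p − 5(1−p) = −8p + 7(1−p), so p = 1/2.
Similarly the minimizer's optimal q on A is 5/8, and the value is 4·(5/8) + (-8)·(3/8) = -1/2.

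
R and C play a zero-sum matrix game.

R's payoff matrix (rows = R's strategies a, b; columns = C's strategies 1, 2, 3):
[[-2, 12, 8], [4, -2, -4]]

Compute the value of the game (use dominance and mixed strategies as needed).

4/3

Column 2 is strictly dominated by 3 for C (it gives R more in every row).
The remaining 2×2 game on (a, b) × (1, 3) has no saddle point. Let R play a with probability p; indifference gives −2p + 4(1−p) = 8p − 4(1−p), so p = 4/9.
Similarly C's optimal q on 1 is 2/3, and the value is -2·(2/3) + (8)·(1/3) = 4/3.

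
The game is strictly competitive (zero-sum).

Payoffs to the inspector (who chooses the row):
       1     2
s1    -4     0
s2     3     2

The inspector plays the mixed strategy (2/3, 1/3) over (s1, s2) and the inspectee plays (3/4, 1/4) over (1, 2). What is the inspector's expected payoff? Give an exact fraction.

Against (3/4, 1/4), each row's expected payoff is s1: -3; s2: 11/4.
Taking the (2/3, 1/3)-weighted average: (2/3)·(-3) + (1/3)·(11/4) = -13/12.

-13/12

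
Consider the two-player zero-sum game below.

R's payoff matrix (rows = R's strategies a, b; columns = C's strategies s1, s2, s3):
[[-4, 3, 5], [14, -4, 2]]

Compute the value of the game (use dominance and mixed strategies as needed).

26/25

Column s3 is strictly dominated by s2 for C (it gives R more in every row).
The remaining 2×2 game on (a, b) × (s1, s2) has no saddle point. Let R play a with probability p; indifference gives −4p + 14(1−p) = 3p − 4(1−p), so p = 18/25.
Similarly C's optimal q on s1 is 7/25, and the value is -4·(7/25) + (3)·(18/25) = 26/25.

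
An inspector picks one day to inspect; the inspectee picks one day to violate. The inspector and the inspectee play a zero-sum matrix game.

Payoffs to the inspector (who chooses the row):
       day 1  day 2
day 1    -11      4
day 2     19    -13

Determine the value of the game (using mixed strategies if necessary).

-67/47

Row minima are -11 and -13, so the inspector's maximin is -11; column maxima are 19 and 4, so the inspectee's minimax is 4. These differ, so the equilibrium is in mixed strategies.
Let the inspector play day 1 with probability p. The inspectee is indifferent when −11p + 19(1−p) = 4p − 13(1−p), giving p = 32/47.
Let the inspectee play day 1 with probability q. The inspector is indifferent when −11q + 4(1−q) = 19q − 13(1−q), giving q = 17/47.
The value is -11·(17/47) + (4)·(30/47) = -67/47.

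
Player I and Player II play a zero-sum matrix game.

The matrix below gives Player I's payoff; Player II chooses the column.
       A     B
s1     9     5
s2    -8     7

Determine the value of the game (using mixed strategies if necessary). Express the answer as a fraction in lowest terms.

103/19

Row minima are 5 and -8, so Player I's maximin is 5; column maxima are 9 and 7, so Player II's minimax is 7. These differ, so the equilibrium is in mixed strategies.
Let Player I play s1 with probability p. Player II is indifferent when 9p − 8(1−p) = 5p + 7(1−p), giving p = 15/19.
Let Player II play A with probability q. Player I is indifferent when 9q + 5(1−q) = −8q + 7(1−q), giving q = 2/19.
The value is 9·(2/19) + (5)·(17/19) = 103/19.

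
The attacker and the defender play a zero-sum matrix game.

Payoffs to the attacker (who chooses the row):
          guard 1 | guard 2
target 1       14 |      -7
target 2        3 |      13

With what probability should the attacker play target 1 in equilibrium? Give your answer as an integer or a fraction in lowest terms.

Row minima are -7 and 3, so the attacker's maximin is 3; column maxima are 14 and 13, so the defender's minimax is 13. These differ, so the equilibrium is in mixed strategies.
Let the attacker play target 1 with probability p. The defender is indifferent when 14p + 3(1−p) = −7p + 13(1−p), giving p = 10/31.

10/31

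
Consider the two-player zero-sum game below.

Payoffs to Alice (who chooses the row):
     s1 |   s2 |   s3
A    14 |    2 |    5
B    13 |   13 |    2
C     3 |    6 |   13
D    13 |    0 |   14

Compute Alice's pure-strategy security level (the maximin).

The worst-case payoff for each row is A: 2, B: 2, C: 3, D: 0.
The best of these is 3.

3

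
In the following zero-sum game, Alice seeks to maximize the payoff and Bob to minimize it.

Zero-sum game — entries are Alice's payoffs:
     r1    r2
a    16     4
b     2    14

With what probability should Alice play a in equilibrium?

Row minima are 4 and 2, so Alice's maximin is 4; column maxima are 16 and 14, so Bob's minimax is 14. These differ, so the equilibrium is in mixed strategies.
Let Alice play a with probability p. Bob is indifferent when 16p + 2(1−p) = 4p + 14(1−p), giving p = 1/2.

1/2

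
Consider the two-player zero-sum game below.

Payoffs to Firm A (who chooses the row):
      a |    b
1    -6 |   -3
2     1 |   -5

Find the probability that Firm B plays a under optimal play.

Row minima are -6 and -5, so Firm A's maximin is -5; column maxima are 1 and -3, so Firm B's minimax is -3. These differ, so the equilibrium is in mixed strategies.
Let Firm B play a with probability q. Firm A is indifferent when −6q − 3(1−q) = q − 5(1−q), giving q = 2/9.

2/9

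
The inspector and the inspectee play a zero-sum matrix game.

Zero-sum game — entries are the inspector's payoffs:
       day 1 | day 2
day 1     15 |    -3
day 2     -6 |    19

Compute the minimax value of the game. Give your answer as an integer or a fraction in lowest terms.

Row minima are -3 and -6, so the inspector's maximin is -3; column maxima are 15 and 19, so the inspectee's minimax is 15. These differ, so the equilibrium is in mixed strategies.
Let the inspector play day 1 with probability p. The inspectee is indifferent when 15p − 6(1−p) = −3p + 19(1−p), giving p = 25/43.
Let the inspectee play day 1 with probability q. The inspector is indifferent when 15q − 3(1−q) = −6q + 19(1−q), giving q = 22/43.
The value is 15·(22/43) + (-3)·(21/43) = 267/43.

267/43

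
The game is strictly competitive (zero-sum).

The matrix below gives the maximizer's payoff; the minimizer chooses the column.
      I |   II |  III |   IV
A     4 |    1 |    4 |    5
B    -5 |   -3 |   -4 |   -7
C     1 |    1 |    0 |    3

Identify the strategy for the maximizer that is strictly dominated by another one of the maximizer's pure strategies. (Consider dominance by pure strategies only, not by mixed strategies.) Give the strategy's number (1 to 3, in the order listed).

Compare B with A: 4 > -5, 1 > -3, 4 > -4, 5 > -7.
So A strictly dominates B for the maximizer; B is strictly dominated.

2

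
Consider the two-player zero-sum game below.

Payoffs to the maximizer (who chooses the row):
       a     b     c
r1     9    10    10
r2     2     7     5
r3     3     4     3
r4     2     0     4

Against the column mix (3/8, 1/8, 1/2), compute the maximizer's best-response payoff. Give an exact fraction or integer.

77/8

r1: (9)·(3/8) + (10)·(1/8) + (10)·(1/2) = 77/8.
r2: (2)·(3/8) + (7)·(1/8) + (5)·(1/2) = 33/8.
r3: (3)·(3/8) + (4)·(1/8) + (3)·(1/2) = 25/8.
r4: (2)·(3/8) + (0)·(1/8) + (4)·(1/2) = 11/4.
The best pure response is r1 with expected payoff 77/8.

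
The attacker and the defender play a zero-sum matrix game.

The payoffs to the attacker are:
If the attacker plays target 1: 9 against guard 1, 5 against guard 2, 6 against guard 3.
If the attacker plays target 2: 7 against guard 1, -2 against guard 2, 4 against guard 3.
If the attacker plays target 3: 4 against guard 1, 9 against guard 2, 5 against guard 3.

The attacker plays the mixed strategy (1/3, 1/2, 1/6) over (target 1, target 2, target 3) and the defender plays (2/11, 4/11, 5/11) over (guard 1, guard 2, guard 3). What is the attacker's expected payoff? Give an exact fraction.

283/66

Against (2/11, 4/11, 5/11), each row's expected payoff is target 1: 68/11; target 2: 26/11; target 3: 69/11.
Taking the (1/3, 1/2, 1/6)-weighted average: (1/3)·(68/11) + (1/2)·(26/11) + (1/6)·(69/11) = 283/66.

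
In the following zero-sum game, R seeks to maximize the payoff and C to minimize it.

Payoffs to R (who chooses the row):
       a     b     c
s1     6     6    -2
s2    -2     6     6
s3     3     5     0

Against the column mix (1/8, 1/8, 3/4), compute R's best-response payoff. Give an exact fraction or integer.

s1: (6)·(1/8) + (6)·(1/8) + (-2)·(3/4) = 0.
s2: (-2)·(1/8) + (6)·(1/8) + (6)·(3/4) = 5.
s3: (3)·(1/8) + (5)·(1/8) + (0)·(3/4) = 1.
The best pure response is s2 with expected payoff 5.

5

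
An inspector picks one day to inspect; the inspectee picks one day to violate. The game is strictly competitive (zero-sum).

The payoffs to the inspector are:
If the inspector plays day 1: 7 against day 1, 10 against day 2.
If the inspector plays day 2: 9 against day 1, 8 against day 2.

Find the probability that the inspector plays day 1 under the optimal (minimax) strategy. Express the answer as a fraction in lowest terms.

1/4

Row minima are 7 and 8, so the inspector's maximin is 8; column maxima are 9 and 10, so the inspectee's minimax is 9. These differ, so the equilibrium is in mixed strategies.
Let the inspector play day 1 with probability p. The inspectee is indifferent when 7p + 9(1−p) = 10p + 8(1−p), giving p = 1/4.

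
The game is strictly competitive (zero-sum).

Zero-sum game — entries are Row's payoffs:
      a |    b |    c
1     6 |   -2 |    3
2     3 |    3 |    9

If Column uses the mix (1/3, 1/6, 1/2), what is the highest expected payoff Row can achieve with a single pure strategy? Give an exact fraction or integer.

6

1: (6)·(1/3) + (-2)·(1/6) + (3)·(1/2) = 19/6.
2: (3)·(1/3) + (3)·(1/6) + (9)·(1/2) = 6.
The best pure response is 2 with expected payoff 6.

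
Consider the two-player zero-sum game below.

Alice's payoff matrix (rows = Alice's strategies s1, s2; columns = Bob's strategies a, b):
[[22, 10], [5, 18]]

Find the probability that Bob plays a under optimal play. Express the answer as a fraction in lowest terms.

Row minima are 10 and 5, so Alice's maximin is 10; column maxima are 22 and 18, so Bob's minimax is 18. These differ, so the equilibrium is in mixed strategies.
Let Bob play a with probability q. Alice is indifferent when 22q + 10(1−q) = 5q + 18(1−q), giving q = 8/25.

8/25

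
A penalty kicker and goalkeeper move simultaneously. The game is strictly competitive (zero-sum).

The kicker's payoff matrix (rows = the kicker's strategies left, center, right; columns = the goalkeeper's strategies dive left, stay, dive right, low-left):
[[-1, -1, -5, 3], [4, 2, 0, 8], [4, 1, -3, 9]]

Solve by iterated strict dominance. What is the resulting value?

0

Column stay is strictly dominated by dive right for the goalkeeper (-5<-1, 0<2, -3<1); eliminate stay.
Row left is strictly dominated by row center (4>-1, 0>-5, 8>3); eliminate left.
Column dive left is strictly dominated by dive right for the goalkeeper (0<4, -3<4); eliminate dive left.
Column low-left is strictly dominated by dive right for the goalkeeper (0<8, -3<9); eliminate low-left.
Row right is strictly dominated by row center (0>-3); eliminate right.
Only (center, dive right) remains, with payoff 0.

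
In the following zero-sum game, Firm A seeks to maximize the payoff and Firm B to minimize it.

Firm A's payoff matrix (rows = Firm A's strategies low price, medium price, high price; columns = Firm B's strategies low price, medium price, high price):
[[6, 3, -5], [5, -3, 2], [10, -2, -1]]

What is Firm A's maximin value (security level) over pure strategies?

-2

The worst-case payoff for each row is low price: -5, medium price: -3, high price: -2.
The best of these is -2.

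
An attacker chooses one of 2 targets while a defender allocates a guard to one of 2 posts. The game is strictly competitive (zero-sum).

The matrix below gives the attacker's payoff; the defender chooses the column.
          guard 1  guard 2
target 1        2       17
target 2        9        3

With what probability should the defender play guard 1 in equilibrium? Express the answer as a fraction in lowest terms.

2/3

Row minima are 2 and 3, so the attacker's maximin is 3; column maxima are 9 and 17, so the defender's minimax is 9. These differ, so the equilibrium is in mixed strategies.
Let the defender play guard 1 with probability q. The attacker is indifferent when 2q + 17(1−q) = 9q + 3(1−q), giving q = 2/3.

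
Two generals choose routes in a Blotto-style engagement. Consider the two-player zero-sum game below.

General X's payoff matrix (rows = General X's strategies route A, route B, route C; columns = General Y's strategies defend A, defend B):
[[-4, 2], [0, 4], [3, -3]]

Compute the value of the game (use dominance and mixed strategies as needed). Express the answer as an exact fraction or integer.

Row route A is strictly dominated by row route B, so General X never plays it.
The remaining 2×2 game on (route B, route C) × (defend A, defend B) has no saddle point. Let General X play route B with probability p; indifference gives 3(1−p) = 4p − 3(1−p), so p = 3/5.
Similarly General Y's optimal q on defend A is 7/10, and the value is 0·(7/10) + (4)·(3/10) = 6/5.

6/5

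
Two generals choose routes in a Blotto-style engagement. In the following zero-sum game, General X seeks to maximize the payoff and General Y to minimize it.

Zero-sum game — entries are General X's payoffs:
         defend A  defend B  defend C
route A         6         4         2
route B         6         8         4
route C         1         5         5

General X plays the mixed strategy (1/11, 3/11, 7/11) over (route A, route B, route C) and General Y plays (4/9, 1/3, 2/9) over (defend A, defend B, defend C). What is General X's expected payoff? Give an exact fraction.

Against (4/9, 1/3, 2/9), each row's expected payoff is route A: 40/9; route B: 56/9; route C: 29/9.
Taking the (1/11, 3/11, 7/11)-weighted average: (1/11)·(40/9) + (3/11)·(56/9) + (7/11)·(29/9) = 137/33.

137/33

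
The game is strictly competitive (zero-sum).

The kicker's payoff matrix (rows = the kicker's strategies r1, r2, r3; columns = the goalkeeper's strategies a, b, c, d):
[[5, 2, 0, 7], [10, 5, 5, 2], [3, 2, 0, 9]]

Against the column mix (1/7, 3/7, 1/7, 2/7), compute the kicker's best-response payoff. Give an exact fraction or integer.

34/7

r1: (5)·(1/7) + (2)·(3/7) + (0)·(1/7) + (7)·(2/7) = 25/7.
r2: (10)·(1/7) + (5)·(3/7) + (5)·(1/7) + (2)·(2/7) = 34/7.
r3: (3)·(1/7) + (2)·(3/7) + (0)·(1/7) + (9)·(2/7) = 27/7.
The best pure response is r2 with expected payoff 34/7.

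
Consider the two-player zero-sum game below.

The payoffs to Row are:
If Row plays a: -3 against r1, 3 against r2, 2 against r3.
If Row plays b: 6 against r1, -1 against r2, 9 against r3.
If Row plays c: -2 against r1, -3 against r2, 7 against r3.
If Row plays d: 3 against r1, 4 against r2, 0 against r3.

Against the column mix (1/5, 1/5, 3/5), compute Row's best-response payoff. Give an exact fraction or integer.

a: (-3)·(1/5) + (3)·(1/5) + (2)·(3/5) = 6/5.
b: (6)·(1/5) + (-1)·(1/5) + (9)·(3/5) = 32/5.
c: (-2)·(1/5) + (-3)·(1/5) + (7)·(3/5) = 16/5.
d: (3)·(1/5) + (4)·(1/5) + (0)·(3/5) = 7/5.
The best pure response is b with expected payoff 32/5.

32/5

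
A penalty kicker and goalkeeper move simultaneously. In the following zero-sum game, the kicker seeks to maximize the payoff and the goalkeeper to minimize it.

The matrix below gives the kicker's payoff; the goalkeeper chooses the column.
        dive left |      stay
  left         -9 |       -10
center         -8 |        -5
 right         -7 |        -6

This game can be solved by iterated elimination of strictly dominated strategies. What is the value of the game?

-7

Row left is strictly dominated by row center (-8>-9, -5>-10); eliminate left.
Column stay is strictly dominated by dive left for the goalkeeper (-8<-5, -7<-6); eliminate stay.
Row center is strictly dominated by row right (-7>-8); eliminate center.
Only (right, dive left) remains, with payoff -7.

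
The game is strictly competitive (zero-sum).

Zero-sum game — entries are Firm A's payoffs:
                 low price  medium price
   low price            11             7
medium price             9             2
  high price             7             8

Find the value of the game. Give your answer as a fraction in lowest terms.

Row medium price is strictly dominated by row low price, so Firm A never plays it.
The remaining 2×2 game on (low price, high price) × (low price, medium price) has no saddle point. Let Firm A play low price with probability p; indifference gives 11p + 7(1−p) = 7p + 8(1−p), so p = 1/5.
Similarly Firm B's optimal q on low price is 1/5, and the value is 11·(1/5) + (7)·(4/5) = 39/5.

39/5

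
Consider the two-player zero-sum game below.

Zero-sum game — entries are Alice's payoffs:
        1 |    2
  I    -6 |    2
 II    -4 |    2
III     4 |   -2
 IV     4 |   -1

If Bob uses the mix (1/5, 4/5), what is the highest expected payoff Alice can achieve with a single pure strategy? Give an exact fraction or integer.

4/5

I: (-6)·(1/5) + (2)·(4/5) = 2/5.
II: (-4)·(1/5) + (2)·(4/5) = 4/5.
III: (4)·(1/5) + (-2)·(4/5) = -4/5.
IV: (4)·(1/5) + (-1)·(4/5) = 0.
The best pure response is II with expected payoff 4/5.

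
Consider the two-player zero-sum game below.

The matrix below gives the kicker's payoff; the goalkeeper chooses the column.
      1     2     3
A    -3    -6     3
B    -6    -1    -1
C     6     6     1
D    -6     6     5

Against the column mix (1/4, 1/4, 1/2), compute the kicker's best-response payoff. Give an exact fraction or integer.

A: (-3)·(1/4) + (-6)·(1/4) + (3)·(1/2) = -3/4.
B: (-6)·(1/4) + (-1)·(1/4) + (-1)·(1/2) = -9/4.
C: (6)·(1/4) + (6)·(1/4) + (1)·(1/2) = 7/2.
D: (-6)·(1/4) + (6)·(1/4) + (5)·(1/2) = 5/2.
The best pure response is C with expected payoff 7/2.

7/2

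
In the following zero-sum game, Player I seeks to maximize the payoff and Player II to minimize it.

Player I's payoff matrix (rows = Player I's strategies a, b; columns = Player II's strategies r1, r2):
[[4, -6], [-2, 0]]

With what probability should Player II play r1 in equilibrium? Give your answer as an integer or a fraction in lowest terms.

Row minima are -6 and -2, so Player I's maximin is -2; column maxima are 4 and 0, so Player II's minimax is 0. These differ, so the equilibrium is in mixed strategies.
Let Player II play r1 with probability q. Player I is indifferent when 4q − 6(1−q) = −2q, giving q = 1/2.

1/2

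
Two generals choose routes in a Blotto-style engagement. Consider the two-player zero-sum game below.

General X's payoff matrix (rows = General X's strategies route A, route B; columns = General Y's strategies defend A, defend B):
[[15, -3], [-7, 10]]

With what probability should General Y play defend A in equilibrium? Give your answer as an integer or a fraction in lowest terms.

Row minima are -3 and -7, so General X's maximin is -3; column maxima are 15 and 10, so General Y's minimax is 10. These differ, so the equilibrium is in mixed strategies.
Let General Y play defend A with probability q. General X is indifferent when 15q − 3(1−q) = −7q + 10(1−q), giving q = 13/35.

13/35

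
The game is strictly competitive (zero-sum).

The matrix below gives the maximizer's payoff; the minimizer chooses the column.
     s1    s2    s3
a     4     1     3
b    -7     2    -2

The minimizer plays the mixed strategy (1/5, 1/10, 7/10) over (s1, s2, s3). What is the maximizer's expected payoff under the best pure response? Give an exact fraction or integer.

a: (4)·(1/5) + (1)·(1/10) + (3)·(7/10) = 3.
b: (-7)·(1/5) + (2)·(1/10) + (-2)·(7/10) = -13/5.
The best pure response is a with expected payoff 3.

3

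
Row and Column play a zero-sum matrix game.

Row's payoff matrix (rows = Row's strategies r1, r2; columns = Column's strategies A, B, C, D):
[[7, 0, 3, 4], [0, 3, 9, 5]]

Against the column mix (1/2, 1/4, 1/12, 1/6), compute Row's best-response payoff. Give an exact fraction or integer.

53/12

r1: (7)·(1/2) + (0)·(1/4) + (3)·(1/12) + (4)·(1/6) = 53/12.
r2: (0)·(1/2) + (3)·(1/4) + (9)·(1/12) + (5)·(1/6) = 7/3.
The best pure response is r1 with expected payoff 53/12.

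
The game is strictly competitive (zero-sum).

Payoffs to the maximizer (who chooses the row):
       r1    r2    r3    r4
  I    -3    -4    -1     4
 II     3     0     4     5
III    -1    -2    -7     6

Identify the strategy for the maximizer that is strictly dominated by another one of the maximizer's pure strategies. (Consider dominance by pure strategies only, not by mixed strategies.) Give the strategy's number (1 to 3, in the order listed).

Compare I with II: 3 > -3, 0 > -4, 4 > -1, 5 > 4.
So II strictly dominates I for the maximizer; I is strictly dominated.

1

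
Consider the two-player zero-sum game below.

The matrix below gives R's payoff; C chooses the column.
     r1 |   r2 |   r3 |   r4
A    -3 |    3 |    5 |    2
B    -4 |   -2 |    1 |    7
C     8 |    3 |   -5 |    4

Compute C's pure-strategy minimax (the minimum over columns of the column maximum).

3

The worst case (largest entry) in each column is r1: 8, r2: 3, r3: 5, r4: 7.
The best (smallest) of these is 3.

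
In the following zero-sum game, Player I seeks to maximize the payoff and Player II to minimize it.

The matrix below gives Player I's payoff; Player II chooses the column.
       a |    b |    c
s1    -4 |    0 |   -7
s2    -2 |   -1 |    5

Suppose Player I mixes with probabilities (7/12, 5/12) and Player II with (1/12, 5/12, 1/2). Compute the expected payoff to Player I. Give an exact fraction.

Against (1/12, 5/12, 1/2), each row's expected payoff is s1: -23/6; s2: 23/12.
Taking the (7/12, 5/12)-weighted average: (7/12)·(-23/6) + (5/12)·(23/12) = -23/16.

-23/16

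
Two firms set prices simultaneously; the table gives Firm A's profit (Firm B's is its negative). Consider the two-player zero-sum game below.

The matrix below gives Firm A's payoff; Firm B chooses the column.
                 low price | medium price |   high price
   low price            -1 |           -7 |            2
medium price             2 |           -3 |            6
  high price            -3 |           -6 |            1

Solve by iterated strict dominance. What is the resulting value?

-3

Column low price is strictly dominated by medium price for Firm B (-7<-1, -3<2, -6<-3); eliminate low price.
Column high price is strictly dominated by medium price for Firm B (-7<2, -3<6, -6<1); eliminate high price.
Row low price is strictly dominated by row medium price (-3>-7); eliminate low price.
Row high price is strictly dominated by row medium price (-3>-6); eliminate high price.
Only (medium price, medium price) remains, with payoff -3.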